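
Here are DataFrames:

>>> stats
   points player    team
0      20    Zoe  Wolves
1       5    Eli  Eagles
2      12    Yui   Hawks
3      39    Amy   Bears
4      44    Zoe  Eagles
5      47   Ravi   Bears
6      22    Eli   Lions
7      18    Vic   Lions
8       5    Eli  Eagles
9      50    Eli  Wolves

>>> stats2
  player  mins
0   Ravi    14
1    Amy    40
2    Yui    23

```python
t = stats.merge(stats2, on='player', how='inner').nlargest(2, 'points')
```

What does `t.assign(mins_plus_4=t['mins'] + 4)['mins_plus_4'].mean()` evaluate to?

merge on 'player' (how='inner') → 3 rows:
   points player   team  mins
0      12    Yui  Hawks    23
1      39    Amy  Bears    40
2      47   Ravi  Bears    14
take 2 rows with largest points:
   points player   team  mins
2      47   Ravi  Bears    14
1      39    Amy  Bears    40
add column mins_plus_4 = t['mins'] + 4:
   points player   team  mins  mins_plus_4
2      47   Ravi  Bears    14           18
1      39    Amy  Bears    40           44

31.0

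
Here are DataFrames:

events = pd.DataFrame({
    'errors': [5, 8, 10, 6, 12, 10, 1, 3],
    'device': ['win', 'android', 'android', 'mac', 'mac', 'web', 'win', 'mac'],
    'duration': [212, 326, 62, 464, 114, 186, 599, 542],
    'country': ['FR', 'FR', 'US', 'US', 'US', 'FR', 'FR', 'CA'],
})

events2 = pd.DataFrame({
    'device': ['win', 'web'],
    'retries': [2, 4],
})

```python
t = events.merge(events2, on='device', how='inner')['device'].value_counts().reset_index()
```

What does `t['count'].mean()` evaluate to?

1.5

merge on 'device' (how='inner') → 3 rows:
   errors device  duration country  retries
0       5    win       212      FR        2
1      10    web       186      FR        4
2       1    win       599      FR        2
value_counts of device:
device
win    2
web    1
Name: count, dtype: int64
reset_index():
  device  count
0    win      2
1    web      1
So mean() = 1.5.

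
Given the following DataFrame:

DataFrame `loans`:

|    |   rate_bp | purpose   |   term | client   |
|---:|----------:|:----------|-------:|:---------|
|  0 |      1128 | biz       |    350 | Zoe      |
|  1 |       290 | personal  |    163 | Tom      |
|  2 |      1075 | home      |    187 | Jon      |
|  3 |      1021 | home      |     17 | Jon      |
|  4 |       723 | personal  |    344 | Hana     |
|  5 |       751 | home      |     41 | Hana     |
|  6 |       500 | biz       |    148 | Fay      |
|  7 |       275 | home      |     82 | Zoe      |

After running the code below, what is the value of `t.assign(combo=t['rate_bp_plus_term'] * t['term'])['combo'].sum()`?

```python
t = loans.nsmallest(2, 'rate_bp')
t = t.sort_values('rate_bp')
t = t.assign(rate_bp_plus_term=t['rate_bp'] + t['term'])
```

103113

take 2 rows with smallest rate_bp:
   rate_bp   purpose  term client
7      275      home    82    Zoe
1      290  personal   163    Tom
sort by rate_bp:
   rate_bp   purpose  term client
7      275      home    82    Zoe
1      290  personal   163    Tom
add column rate_bp_plus_term = t['rate_bp'] + t['term']:
   rate_bp   purpose  term client  rate_bp_plus_term
7      275      home    82    Zoe                357
1      290  personal   163    Tom                453
add column combo = t['rate_bp_plus_term'] * t['term']:
   rate_bp   purpose  term client  rate_bp_plus_term  combo
7      275      home    82    Zoe                357  29274
1      290  personal   163    Tom                453  73839
So sum() = 103113.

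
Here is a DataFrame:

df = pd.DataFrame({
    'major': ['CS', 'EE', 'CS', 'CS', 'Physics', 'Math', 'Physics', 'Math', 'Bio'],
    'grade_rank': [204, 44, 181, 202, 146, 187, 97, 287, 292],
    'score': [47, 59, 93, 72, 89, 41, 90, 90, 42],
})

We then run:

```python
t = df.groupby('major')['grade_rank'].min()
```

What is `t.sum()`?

801

group by major, min of grade_rank:
major
Bio        292
CS         181
EE          44
Math       187
Physics     97
Name: grade_rank, dtype: int64
Finally, sum of the resulting series = 801.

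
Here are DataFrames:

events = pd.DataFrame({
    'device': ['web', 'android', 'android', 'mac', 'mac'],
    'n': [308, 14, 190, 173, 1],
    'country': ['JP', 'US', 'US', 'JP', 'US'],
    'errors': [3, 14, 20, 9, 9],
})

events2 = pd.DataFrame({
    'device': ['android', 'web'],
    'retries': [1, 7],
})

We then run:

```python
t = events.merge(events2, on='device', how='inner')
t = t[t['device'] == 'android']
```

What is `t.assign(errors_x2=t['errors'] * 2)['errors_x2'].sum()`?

merge on 'device' (how='inner') → 3 rows:
    device    n country  errors  retries
0      web  308      JP       3        7
1  android   14      US      14        1
2  android  190      US      20        1
filter rows where device == 'android':
    device    n country  errors  retries
1  android   14      US      14        1
2  android  190      US      20        1
add column errors_x2 = t['errors'] * 2:
    device    n country  errors  retries  errors_x2
1  android   14      US      14        1         28
2  android  190      US      20        1         40

68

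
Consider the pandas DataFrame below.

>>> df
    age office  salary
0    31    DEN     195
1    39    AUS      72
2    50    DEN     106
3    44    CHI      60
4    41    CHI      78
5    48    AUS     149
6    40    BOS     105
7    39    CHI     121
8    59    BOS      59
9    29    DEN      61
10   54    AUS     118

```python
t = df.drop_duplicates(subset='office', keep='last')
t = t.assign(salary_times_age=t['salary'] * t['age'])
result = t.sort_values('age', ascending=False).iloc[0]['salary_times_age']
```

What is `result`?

drop duplicate office (keep=last):
    age office  salary
7    39    CHI     121
8    59    BOS      59
9    29    DEN      61
10   54    AUS     118
add column salary_times_age = t['salary'] * t['age']:
    age office  salary  salary_times_age
7    39    CHI     121              4719
8    59    BOS      59              3481
9    29    DEN      61              1769
10   54    AUS     118              6372
sort by age descending:
    age office  salary  salary_times_age
8    59    BOS      59              3481
10   54    AUS     118              6372
7    39    CHI     121              4719
9    29    DEN      61              1769

3481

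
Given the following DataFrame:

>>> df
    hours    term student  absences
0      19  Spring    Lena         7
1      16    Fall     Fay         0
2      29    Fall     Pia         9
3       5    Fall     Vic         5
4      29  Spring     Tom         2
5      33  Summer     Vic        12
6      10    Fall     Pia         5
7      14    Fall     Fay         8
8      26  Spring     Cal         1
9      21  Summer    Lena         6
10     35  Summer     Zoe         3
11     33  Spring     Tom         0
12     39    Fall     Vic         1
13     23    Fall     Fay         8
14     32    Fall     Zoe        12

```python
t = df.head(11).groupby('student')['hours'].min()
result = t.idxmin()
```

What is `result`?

take first 11 rows:
    hours    term student  absences
0      19  Spring    Lena         7
1      16    Fall     Fay         0
2      29    Fall     Pia         9
3       5    Fall     Vic         5
4      29  Spring     Tom         2
5      33  Summer     Vic        12
6      10    Fall     Pia         5
7      14    Fall     Fay         8
8      26  Spring     Cal         1
9      21  Summer    Lena         6
10     35  Summer     Zoe         3
group by student, min of hours:
student
Cal     26
Fay     14
Lena    19
Pia     10
Tom     29
Vic      5
Zoe     35
Name: hours, dtype: int64

Vic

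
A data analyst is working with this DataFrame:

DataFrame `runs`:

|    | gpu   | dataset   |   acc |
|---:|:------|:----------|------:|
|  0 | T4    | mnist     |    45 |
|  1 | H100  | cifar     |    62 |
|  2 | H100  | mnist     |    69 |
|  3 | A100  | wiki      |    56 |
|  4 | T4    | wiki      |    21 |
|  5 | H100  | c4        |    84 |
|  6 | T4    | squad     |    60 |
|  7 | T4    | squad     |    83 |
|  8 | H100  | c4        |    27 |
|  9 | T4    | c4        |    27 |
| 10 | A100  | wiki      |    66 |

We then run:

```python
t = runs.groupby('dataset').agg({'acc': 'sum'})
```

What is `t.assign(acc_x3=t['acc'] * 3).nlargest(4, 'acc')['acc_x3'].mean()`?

403.5

group by dataset, sum of acc:
         acc
dataset     
c4       138
cifar     62
mnist    114
squad    143
wiki     143
add column acc_x3 = t['acc'] * 3:
         acc  acc_x3
dataset             
c4       138     414
cifar     62     186
mnist    114     342
squad    143     429
wiki     143     429
take 4 rows with largest acc:
         acc  acc_x3
dataset             
squad    143     429
wiki     143     429
c4       138     414
mnist    114     342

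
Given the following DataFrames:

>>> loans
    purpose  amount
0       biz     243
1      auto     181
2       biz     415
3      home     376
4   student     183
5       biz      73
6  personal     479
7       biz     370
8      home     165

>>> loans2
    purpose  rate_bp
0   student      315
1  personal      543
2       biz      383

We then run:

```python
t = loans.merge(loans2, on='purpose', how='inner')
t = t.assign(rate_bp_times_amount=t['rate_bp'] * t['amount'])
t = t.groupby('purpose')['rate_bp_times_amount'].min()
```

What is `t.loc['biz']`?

27959

merge on 'purpose' (how='inner') → 6 rows:
    purpose  amount  rate_bp
0       biz     243      383
1       biz     415      383
2   student     183      315
3       biz      73      383
4  personal     479      543
5       biz     370      383
add column rate_bp_times_amount = t['rate_bp'] * t['amount']:
    purpose  amount  rate_bp  rate_bp_times_amount
0       biz     243      383                 93069
1       biz     415      383                158945
2   student     183      315                 57645
3       biz      73      383                 27959
4  personal     479      543                260097
5       biz     370      383                141710
group by purpose, min of rate_bp_times_amount:
purpose
biz          27959
personal    260097
student      57645
Name: rate_bp_times_amount, dtype: int64
value at index 'biz' → 27959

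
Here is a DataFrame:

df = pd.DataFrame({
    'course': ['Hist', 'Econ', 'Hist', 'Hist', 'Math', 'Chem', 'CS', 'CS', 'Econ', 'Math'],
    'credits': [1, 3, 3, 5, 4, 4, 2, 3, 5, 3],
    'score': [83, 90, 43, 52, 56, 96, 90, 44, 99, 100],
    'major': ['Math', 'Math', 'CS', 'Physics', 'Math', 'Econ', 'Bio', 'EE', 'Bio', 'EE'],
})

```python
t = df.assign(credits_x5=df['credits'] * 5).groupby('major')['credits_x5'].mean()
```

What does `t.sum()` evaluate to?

105.833333333

add column credits_x5 = df['credits'] * 5:
  course  credits  score    major  credits_x5
0   Hist        1     83     Math           5
1   Econ        3     90     Math          15
2   Hist        3     43       CS          15
3   Hist        5     52  Physics          25
4   Math        4     56     Math          20
5   Chem        4     96     Econ          20
6     CS        2     90      Bio          10
7     CS        3     44       EE          15
8   Econ        5     99      Bio          25
9   Math        3    100       EE          15
group by major, mean of credits_x5:
major
Bio        17.500000
CS         15.000000
EE         15.000000
Econ       20.000000
Math       13.333333
Physics    25.000000
Name: credits_x5, dtype: float64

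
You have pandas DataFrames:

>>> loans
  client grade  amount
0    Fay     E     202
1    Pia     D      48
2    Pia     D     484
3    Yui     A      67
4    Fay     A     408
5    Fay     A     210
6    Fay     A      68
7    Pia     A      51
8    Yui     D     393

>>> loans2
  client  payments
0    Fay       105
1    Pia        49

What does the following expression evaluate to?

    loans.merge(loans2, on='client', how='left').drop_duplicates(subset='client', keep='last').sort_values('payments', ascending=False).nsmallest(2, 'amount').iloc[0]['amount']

merge on 'client' (how='left') → 9 rows:
  client grade  amount  payments
0    Fay     E     202     105.0
1    Pia     D      48      49.0
2    Pia     D     484      49.0
3    Yui     A      67       NaN
4    Fay     A     408     105.0
5    Fay     A     210     105.0
6    Fay     A      68     105.0
7    Pia     A      51      49.0
8    Yui     D     393       NaN
drop duplicate client (keep=last):
  client grade  amount  payments
6    Fay     A      68     105.0
7    Pia     A      51      49.0
8    Yui     D     393       NaN
sort by payments descending:
  client grade  amount  payments
6    Fay     A      68     105.0
7    Pia     A      51      49.0
8    Yui     D     393       NaN
take 2 rows with smallest amount:
  client grade  amount  payments
7    Pia     A      51      49.0
6    Fay     A      68     105.0
Reading off the value at position 0, column 'amount', we get 51.

51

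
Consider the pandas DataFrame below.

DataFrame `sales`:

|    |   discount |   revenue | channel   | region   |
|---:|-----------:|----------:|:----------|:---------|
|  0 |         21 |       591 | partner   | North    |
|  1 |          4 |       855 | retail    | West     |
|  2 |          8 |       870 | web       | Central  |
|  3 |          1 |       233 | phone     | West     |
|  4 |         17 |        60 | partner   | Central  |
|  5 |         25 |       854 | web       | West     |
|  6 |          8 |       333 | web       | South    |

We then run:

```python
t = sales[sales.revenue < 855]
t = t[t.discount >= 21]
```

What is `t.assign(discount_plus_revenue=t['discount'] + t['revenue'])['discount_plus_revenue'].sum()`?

1491

filter rows where revenue < 855:
   discount  revenue  channel   region
0        21      591  partner    North
3         1      233    phone     West
4        17       60  partner  Central
5        25      854      web     West
6         8      333      web    South
filter rows where discount >= 21:
   discount  revenue  channel region
0        21      591  partner  North
5        25      854      web   West
add column discount_plus_revenue = t['discount'] + t['revenue']:
   discount  revenue  channel region  discount_plus_revenue
0        21      591  partner  North                    612
5        25      854      web   West                    879
sum of column 'discount_plus_revenue' → 1491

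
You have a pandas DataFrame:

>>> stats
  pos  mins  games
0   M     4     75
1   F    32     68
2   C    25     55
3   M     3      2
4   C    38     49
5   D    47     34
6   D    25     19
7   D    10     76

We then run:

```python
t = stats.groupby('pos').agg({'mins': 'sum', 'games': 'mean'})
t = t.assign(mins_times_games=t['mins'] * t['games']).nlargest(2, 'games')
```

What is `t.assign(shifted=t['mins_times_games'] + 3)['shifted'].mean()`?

group by pos: sum(mins), mean(games):
     mins  games
pos             
C      63   52.0
D      82   43.0
F      32   68.0
M       7   38.5
add column mins_times_games = t['mins'] * t['games']:
     mins  games  mins_times_games
pos                               
C      63   52.0            3276.0
D      82   43.0            3526.0
F      32   68.0            2176.0
M       7   38.5             269.5
take 2 rows with largest games:
     mins  games  mins_times_games
pos                               
F      32   68.0            2176.0
C      63   52.0            3276.0
add column shifted = t['mins_times_games'] + 3:
     mins  games  mins_times_games  shifted
pos                                        
F      32   68.0            2176.0   2179.0
C      63   52.0            3276.0   3279.0
So mean() = 2729.0.

2729.0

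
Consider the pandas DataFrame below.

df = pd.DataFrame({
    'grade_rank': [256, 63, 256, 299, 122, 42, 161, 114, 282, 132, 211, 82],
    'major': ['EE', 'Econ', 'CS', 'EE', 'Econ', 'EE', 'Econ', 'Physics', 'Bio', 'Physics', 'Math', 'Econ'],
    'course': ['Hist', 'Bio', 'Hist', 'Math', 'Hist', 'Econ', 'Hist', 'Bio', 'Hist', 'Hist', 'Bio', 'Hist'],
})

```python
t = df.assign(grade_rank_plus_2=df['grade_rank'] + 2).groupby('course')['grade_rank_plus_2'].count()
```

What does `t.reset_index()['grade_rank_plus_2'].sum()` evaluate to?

12

add column grade_rank_plus_2 = df['grade_rank'] + 2:
    grade_rank    major course  grade_rank_plus_2
0          256       EE   Hist                258
1           63     Econ    Bio                 65
2          256       CS   Hist                258
3          299       EE   Math                301
4          122     Econ   Hist                124
5           42       EE   Econ                 44
6          161     Econ   Hist                163
7          114  Physics    Bio                116
8          282      Bio   Hist                284
9          132  Physics   Hist                134
10         211     Math    Bio                213
11          82     Econ   Hist                 84
group by course, count of grade_rank_plus_2:
course
Bio     3
Econ    1
Hist    7
Math    1
Name: grade_rank_plus_2, dtype: int64
reset_index():
  course  grade_rank_plus_2
0    Bio                  3
1   Econ                  1
2   Hist                  7
3   Math                  1
Reading off the sum of column 'grade_rank_plus_2', we get 12.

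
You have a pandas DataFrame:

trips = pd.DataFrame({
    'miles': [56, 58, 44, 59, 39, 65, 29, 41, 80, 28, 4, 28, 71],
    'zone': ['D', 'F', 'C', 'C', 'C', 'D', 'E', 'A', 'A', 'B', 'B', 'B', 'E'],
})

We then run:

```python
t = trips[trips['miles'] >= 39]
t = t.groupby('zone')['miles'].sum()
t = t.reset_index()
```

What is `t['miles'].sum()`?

513

filter rows where miles >= 39:
    miles zone
0      56    D
1      58    F
2      44    C
3      59    C
4      39    C
5      65    D
7      41    A
8      80    A
12     71    E
group by zone, sum of miles:
zone
A    121
C    142
D    121
E     71
F     58
Name: miles, dtype: int64
reset_index():
  zone  miles
0    A    121
1    C    142
2    D    121
3    E     71
4    F     58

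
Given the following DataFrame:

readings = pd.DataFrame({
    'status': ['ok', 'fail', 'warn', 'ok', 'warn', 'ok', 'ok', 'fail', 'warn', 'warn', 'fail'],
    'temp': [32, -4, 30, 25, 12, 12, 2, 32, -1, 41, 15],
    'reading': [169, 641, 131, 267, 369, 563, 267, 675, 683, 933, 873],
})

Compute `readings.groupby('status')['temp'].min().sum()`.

group by status, min of temp:
status
fail   -4
ok      2
warn   -1
Name: temp, dtype: int64

-3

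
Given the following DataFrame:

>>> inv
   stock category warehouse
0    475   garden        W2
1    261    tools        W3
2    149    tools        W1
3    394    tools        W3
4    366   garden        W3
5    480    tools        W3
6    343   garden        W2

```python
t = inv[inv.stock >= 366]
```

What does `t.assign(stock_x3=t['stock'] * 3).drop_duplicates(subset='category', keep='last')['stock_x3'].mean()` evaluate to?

filter rows where stock >= 366:
   stock category warehouse
0    475   garden        W2
3    394    tools        W3
4    366   garden        W3
5    480    tools        W3
add column stock_x3 = t['stock'] * 3:
   stock category warehouse  stock_x3
0    475   garden        W2      1425
3    394    tools        W3      1182
4    366   garden        W3      1098
5    480    tools        W3      1440
drop duplicate category (keep=last):
   stock category warehouse  stock_x3
4    366   garden        W3      1098
5    480    tools        W3      1440
Finally, mean of column 'stock_x3' = 1269.0.

1269.0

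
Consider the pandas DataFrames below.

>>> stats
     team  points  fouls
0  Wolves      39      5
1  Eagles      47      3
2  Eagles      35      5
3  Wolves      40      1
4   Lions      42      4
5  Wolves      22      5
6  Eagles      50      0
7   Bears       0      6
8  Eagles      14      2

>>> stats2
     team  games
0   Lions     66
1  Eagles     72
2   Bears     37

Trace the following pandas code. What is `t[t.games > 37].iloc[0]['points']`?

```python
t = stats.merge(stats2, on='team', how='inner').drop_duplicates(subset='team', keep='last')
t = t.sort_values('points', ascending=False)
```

merge on 'team' (how='inner') → 6 rows:
     team  points  fouls  games
0  Eagles      47      3     72
1  Eagles      35      5     72
2   Lions      42      4     66
3  Eagles      50      0     72
4   Bears       0      6     37
5  Eagles      14      2     72
drop duplicate team (keep=last):
     team  points  fouls  games
2   Lions      42      4     66
4   Bears       0      6     37
5  Eagles      14      2     72
sort by points descending:
     team  points  fouls  games
2   Lions      42      4     66
5  Eagles      14      2     72
4   Bears       0      6     37
filter rows where games > 37:
     team  points  fouls  games
2   Lions      42      4     66
5  Eagles      14      2     72
Then the value at position 0, column 'points': 42

42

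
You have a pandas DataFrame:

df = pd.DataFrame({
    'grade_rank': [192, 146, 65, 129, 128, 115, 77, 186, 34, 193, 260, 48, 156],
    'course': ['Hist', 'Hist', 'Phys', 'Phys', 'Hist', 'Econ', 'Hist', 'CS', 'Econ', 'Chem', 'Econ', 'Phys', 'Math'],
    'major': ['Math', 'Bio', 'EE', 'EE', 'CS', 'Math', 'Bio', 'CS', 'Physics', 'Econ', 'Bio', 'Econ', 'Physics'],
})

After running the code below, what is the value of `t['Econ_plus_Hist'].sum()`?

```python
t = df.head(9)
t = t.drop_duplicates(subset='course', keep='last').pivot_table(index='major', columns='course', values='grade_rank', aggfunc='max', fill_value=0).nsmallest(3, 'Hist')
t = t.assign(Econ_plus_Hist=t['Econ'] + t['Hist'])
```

take first 9 rows:
   grade_rank course    major
0         192   Hist     Math
1         146   Hist      Bio
2          65   Phys       EE
3         129   Phys       EE
4         128   Hist       CS
5         115   Econ     Math
6          77   Hist      Bio
7         186     CS       CS
8          34   Econ  Physics
drop duplicate course (keep=last):
   grade_rank course    major
3         129   Phys       EE
6          77   Hist      Bio
7         186     CS       CS
8          34   Econ  Physics
pivot: rows=major, cols=course, max(grade_rank):
course    CS  Econ  Hist  Phys
major                         
Bio        0     0    77     0
CS       186     0     0     0
EE         0     0     0   129
Physics    0    34     0     0
take 3 rows with smallest Hist:
course    CS  Econ  Hist  Phys
major                         
CS       186     0     0     0
EE         0     0     0   129
Physics    0    34     0     0
add column Econ_plus_Hist = t['Econ'] + t['Hist']:
course    CS  Econ  Hist  Phys  Econ_plus_Hist
major                                         
CS       186     0     0     0               0
EE         0     0     0   129               0
Physics    0    34     0     0              34

34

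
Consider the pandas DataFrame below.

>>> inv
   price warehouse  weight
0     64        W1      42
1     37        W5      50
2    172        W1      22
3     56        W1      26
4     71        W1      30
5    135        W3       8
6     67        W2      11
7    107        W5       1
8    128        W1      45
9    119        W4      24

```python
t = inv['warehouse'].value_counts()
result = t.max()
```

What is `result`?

value_counts of warehouse:
warehouse
W1    5
W5    2
W3    1
W2    1
W4    1
Name: count, dtype: int64
Finally, max of the resulting series = 5.

5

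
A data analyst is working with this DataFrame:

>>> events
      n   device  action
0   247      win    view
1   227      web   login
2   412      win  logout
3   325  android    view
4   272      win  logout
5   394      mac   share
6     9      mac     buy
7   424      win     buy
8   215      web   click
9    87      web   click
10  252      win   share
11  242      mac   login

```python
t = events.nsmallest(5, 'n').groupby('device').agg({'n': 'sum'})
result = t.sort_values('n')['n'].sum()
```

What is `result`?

take 5 rows with smallest n:
      n device action
6     9    mac    buy
9    87    web  click
8   215    web  click
1   227    web  login
11  242    mac  login
group by device, sum of n:
          n
device     
mac     251
web     529
sort by n:
          n
device     
mac     251
web     529
Taking the sum of column 'n' gives 780.

780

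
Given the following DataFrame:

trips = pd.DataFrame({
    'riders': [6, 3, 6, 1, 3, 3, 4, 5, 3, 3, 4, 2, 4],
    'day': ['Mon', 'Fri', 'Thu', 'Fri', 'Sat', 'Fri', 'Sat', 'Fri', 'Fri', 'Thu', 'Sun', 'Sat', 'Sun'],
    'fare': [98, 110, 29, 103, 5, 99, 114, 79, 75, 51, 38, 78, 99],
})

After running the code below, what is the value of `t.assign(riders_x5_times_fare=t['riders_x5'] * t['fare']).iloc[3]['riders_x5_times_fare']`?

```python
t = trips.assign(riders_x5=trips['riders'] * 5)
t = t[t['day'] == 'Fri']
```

add column riders_x5 = trips['riders'] * 5:
    riders  day  fare  riders_x5
0        6  Mon    98         30
1        3  Fri   110         15
2        6  Thu    29         30
3        1  Fri   103          5
4        3  Sat     5         15
5        3  Fri    99         15
6        4  Sat   114         20
7        5  Fri    79         25
8        3  Fri    75         15
9        3  Thu    51         15
10       4  Sun    38         20
11       2  Sat    78         10
12       4  Sun    99         20
filter rows where day == 'Fri':
   riders  day  fare  riders_x5
1       3  Fri   110         15
3       1  Fri   103          5
5       3  Fri    99         15
7       5  Fri    79         25
8       3  Fri    75         15
add column riders_x5_times_fare = t['riders_x5'] * t['fare']:
   riders  day  fare  riders_x5  riders_x5_times_fare
1       3  Fri   110         15                  1650
3       1  Fri   103          5                   515
5       3  Fri    99         15                  1485
7       5  Fri    79         25                  1975
8       3  Fri    75         15                  1125
Then the value at position 3, column 'riders_x5_times_fare': 1975

1975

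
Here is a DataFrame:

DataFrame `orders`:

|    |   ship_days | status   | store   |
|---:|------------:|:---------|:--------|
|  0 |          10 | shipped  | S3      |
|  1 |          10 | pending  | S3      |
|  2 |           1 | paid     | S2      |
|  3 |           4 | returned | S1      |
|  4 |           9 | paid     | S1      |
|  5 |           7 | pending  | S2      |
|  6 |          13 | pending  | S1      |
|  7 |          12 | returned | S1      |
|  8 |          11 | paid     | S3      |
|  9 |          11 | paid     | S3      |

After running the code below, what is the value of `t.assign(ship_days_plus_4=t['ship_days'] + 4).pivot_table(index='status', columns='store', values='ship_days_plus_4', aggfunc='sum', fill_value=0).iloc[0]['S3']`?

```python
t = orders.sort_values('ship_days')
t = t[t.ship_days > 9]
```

30

sort by ship_days:
   ship_days    status store
2          1      paid    S2
3          4  returned    S1
5          7   pending    S2
4          9      paid    S1
0         10   shipped    S3
1         10   pending    S3
8         11      paid    S3
9         11      paid    S3
7         12  returned    S1
6         13   pending    S1
filter rows where ship_days > 9:
   ship_days    status store
0         10   shipped    S3
1         10   pending    S3
8         11      paid    S3
9         11      paid    S3
7         12  returned    S1
6         13   pending    S1
add column ship_days_plus_4 = t['ship_days'] + 4:
   ship_days    status store  ship_days_plus_4
0         10   shipped    S3                14
1         10   pending    S3                14
8         11      paid    S3                15
9         11      paid    S3                15
7         12  returned    S1                16
6         13   pending    S1                17
pivot: rows=status, cols=store, sum(ship_days_plus_4):
store     S1  S3
status          
paid       0  30
pending   17  14
returned  16   0
shipped    0  14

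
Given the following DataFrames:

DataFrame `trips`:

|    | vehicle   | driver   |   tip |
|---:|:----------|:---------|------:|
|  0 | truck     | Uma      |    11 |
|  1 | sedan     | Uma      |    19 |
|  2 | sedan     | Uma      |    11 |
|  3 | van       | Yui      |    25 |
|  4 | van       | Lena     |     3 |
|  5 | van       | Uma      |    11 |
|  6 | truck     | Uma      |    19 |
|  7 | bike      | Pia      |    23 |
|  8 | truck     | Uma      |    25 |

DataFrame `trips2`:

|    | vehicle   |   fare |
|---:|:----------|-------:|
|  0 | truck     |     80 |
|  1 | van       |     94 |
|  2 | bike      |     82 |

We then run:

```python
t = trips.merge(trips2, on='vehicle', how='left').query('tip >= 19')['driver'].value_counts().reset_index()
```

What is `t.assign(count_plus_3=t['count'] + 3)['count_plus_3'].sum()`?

merge on 'vehicle' (how='left') → 9 rows:
  vehicle driver  tip  fare
0   truck    Uma   11  80.0
1   sedan    Uma   19   NaN
2   sedan    Uma   11   NaN
3     van    Yui   25  94.0
4     van   Lena    3  94.0
5     van    Uma   11  94.0
6   truck    Uma   19  80.0
7    bike    Pia   23  82.0
8   truck    Uma   25  80.0
filter rows where tip >= 19:
  vehicle driver  tip  fare
1   sedan    Uma   19   NaN
3     van    Yui   25  94.0
6   truck    Uma   19  80.0
7    bike    Pia   23  82.0
8   truck    Uma   25  80.0
value_counts of driver:
driver
Uma    3
Yui    1
Pia    1
Name: count, dtype: int64
reset_index():
  driver  count
0    Uma      3
1    Yui      1
2    Pia      1
add column count_plus_3 = t['count'] + 3:
  driver  count  count_plus_3
0    Uma      3             6
1    Yui      1             4
2    Pia      1             4
Hence 14.

14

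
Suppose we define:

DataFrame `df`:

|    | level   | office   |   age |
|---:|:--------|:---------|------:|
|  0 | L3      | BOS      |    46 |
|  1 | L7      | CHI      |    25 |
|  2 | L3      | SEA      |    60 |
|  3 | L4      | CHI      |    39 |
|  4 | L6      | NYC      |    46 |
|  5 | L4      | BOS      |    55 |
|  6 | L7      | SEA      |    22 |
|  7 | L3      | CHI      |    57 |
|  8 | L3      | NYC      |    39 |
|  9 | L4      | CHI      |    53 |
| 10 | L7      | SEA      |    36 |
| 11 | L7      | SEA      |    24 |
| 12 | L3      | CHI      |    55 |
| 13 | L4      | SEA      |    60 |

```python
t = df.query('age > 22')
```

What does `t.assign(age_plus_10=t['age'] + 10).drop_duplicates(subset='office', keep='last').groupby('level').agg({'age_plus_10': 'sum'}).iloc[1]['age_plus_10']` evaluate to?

filter rows where age > 22:
   level office  age
0     L3    BOS   46
1     L7    CHI   25
2     L3    SEA   60
3     L4    CHI   39
4     L6    NYC   46
5     L4    BOS   55
7     L3    CHI   57
8     L3    NYC   39
9     L4    CHI   53
10    L7    SEA   36
11    L7    SEA   24
12    L3    CHI   55
13    L4    SEA   60
add column age_plus_10 = t['age'] + 10:
   level office  age  age_plus_10
0     L3    BOS   46           56
1     L7    CHI   25           35
2     L3    SEA   60           70
3     L4    CHI   39           49
4     L6    NYC   46           56
5     L4    BOS   55           65
7     L3    CHI   57           67
8     L3    NYC   39           49
9     L4    CHI   53           63
10    L7    SEA   36           46
11    L7    SEA   24           34
12    L3    CHI   55           65
13    L4    SEA   60           70
drop duplicate office (keep=last):
   level office  age  age_plus_10
5     L4    BOS   55           65
8     L3    NYC   39           49
12    L3    CHI   55           65
13    L4    SEA   60           70
group by level, sum of age_plus_10:
       age_plus_10
level             
L3             114
L4             135
So iloc[1]['age_plus_10'] = 135.

135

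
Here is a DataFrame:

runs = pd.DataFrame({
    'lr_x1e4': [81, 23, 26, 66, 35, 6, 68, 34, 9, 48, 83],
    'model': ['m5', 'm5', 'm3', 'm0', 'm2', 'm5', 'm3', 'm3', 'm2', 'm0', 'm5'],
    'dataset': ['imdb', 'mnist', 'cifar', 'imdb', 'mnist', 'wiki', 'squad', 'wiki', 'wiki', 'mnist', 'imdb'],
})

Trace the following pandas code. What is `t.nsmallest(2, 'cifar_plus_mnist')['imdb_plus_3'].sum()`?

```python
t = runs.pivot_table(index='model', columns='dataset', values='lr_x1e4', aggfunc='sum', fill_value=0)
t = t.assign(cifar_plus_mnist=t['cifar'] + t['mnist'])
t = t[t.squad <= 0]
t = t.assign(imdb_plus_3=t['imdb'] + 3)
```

pivot: rows=model, cols=dataset, sum(lr_x1e4):
dataset  cifar  imdb  mnist  squad  wiki
model                                   
m0           0    66     48      0     0
m2           0     0     35      0     9
m3          26     0      0     68    34
m5           0   164     23      0     6
add column cifar_plus_mnist = t['cifar'] + t['mnist']:
dataset  cifar  imdb  mnist  squad  wiki  cifar_plus_mnist
model                                                     
m0           0    66     48      0     0                48
m2           0     0     35      0     9                35
m3          26     0      0     68    34                26
m5           0   164     23      0     6                23
filter rows where squad <= 0:
dataset  cifar  imdb  mnist  squad  wiki  cifar_plus_mnist
model                                                     
m0           0    66     48      0     0                48
m2           0     0     35      0     9                35
m5           0   164     23      0     6                23
add column imdb_plus_3 = t['imdb'] + 3:
dataset  cifar  imdb  mnist  squad  wiki  cifar_plus_mnist  imdb_plus_3
model                                                                  
m0           0    66     48      0     0                48           69
m2           0     0     35      0     9                35            3
m5           0   164     23      0     6                23          167
take 2 rows with smallest cifar_plus_mnist:
dataset  cifar  imdb  mnist  squad  wiki  cifar_plus_mnist  imdb_plus_3
model                                                                  
m5           0   164     23      0     6                23          167
m2           0     0     35      0     9                35            3
Then the sum of column 'imdb_plus_3': 170

170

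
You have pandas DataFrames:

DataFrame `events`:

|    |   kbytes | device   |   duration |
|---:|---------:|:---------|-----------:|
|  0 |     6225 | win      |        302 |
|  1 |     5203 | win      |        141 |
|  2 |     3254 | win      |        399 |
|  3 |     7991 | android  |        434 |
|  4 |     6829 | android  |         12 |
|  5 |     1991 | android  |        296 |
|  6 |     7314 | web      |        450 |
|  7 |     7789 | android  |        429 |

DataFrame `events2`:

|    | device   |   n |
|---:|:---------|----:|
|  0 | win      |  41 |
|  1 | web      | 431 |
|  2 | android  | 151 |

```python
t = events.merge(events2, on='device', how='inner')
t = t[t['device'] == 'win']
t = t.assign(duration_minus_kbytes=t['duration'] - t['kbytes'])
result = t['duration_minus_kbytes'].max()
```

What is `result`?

-2855

merge on 'device' (how='inner') → 8 rows:
   kbytes   device  duration    n
0    6225      win       302   41
1    5203      win       141   41
2    3254      win       399   41
3    7991  android       434  151
4    6829  android        12  151
5    1991  android       296  151
6    7314      web       450  431
7    7789  android       429  151
filter rows where device == 'win':
   kbytes device  duration   n
0    6225    win       302  41
1    5203    win       141  41
2    3254    win       399  41
add column duration_minus_kbytes = t['duration'] - t['kbytes']:
   kbytes device  duration   n  duration_minus_kbytes
0    6225    win       302  41                  -5923
1    5203    win       141  41                  -5062
2    3254    win       399  41                  -2855
Hence -2855.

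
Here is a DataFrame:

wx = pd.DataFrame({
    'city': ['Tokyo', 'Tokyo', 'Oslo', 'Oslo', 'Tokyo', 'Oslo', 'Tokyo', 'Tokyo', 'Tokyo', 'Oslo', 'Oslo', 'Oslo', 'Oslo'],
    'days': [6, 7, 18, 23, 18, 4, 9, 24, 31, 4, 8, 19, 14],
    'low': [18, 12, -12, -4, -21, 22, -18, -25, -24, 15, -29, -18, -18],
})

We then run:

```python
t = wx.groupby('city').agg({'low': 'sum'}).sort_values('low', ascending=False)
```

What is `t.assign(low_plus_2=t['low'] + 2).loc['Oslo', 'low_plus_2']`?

-42

group by city, sum of low:
       low
city      
Oslo   -44
Tokyo  -58
sort by low descending:
       low
city      
Oslo   -44
Tokyo  -58
add column low_plus_2 = t['low'] + 2:
       low  low_plus_2
city                  
Oslo   -44         -42
Tokyo  -58         -56
Finally, value at row 'Oslo', column 'low_plus_2' = -42.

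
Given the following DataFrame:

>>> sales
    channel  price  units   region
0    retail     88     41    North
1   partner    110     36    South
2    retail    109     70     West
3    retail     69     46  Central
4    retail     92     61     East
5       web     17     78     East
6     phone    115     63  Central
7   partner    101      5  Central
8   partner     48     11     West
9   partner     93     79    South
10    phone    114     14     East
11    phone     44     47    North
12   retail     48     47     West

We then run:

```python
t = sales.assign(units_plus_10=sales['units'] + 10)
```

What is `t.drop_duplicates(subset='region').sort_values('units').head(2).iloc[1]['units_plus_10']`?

51

add column units_plus_10 = sales['units'] + 10:
    channel  price  units   region  units_plus_10
0    retail     88     41    North             51
1   partner    110     36    South             46
2    retail    109     70     West             80
3    retail     69     46  Central             56
4    retail     92     61     East             71
5       web     17     78     East             88
6     phone    115     63  Central             73
7   partner    101      5  Central             15
8   partner     48     11     West             21
9   partner     93     79    South             89
10    phone    114     14     East             24
11    phone     44     47    North             57
12   retail     48     47     West             57
drop duplicate region (keep=first):
   channel  price  units   region  units_plus_10
0   retail     88     41    North             51
1  partner    110     36    South             46
2   retail    109     70     West             80
3   retail     69     46  Central             56
4   retail     92     61     East             71
sort by units:
   channel  price  units   region  units_plus_10
1  partner    110     36    South             46
0   retail     88     41    North             51
3   retail     69     46  Central             56
4   retail     92     61     East             71
2   retail    109     70     West             80
take first 2 rows:
   channel  price  units region  units_plus_10
1  partner    110     36  South             46
0   retail     88     41  North             51
Reading off the value at position 1, column 'units_plus_10', we get 51.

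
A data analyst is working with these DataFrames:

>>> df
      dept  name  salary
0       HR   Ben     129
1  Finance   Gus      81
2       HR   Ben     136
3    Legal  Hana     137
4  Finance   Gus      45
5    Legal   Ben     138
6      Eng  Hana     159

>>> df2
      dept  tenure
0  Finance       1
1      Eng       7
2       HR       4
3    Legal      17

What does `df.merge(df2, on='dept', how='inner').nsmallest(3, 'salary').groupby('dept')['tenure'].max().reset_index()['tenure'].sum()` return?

merge on 'dept' (how='inner') → 7 rows:
      dept  name  salary  tenure
0       HR   Ben     129       4
1  Finance   Gus      81       1
2       HR   Ben     136       4
3    Legal  Hana     137      17
4  Finance   Gus      45       1
5    Legal   Ben     138      17
6      Eng  Hana     159       7
take 3 rows with smallest salary:
      dept name  salary  tenure
4  Finance  Gus      45       1
1  Finance  Gus      81       1
0       HR  Ben     129       4
group by dept, max of tenure:
dept
Finance    1
HR         4
Name: tenure, dtype: int64
reset_index():
      dept  tenure
0  Finance       1
1       HR       4
So sum() = 5.

5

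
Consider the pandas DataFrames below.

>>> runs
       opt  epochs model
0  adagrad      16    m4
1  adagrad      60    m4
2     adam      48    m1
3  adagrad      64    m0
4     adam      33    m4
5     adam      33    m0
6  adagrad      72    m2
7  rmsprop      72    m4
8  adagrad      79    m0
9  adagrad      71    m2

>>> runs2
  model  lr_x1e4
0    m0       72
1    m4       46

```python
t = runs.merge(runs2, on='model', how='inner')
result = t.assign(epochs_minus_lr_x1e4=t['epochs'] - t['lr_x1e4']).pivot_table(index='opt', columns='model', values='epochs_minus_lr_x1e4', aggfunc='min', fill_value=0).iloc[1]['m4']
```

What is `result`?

-13

merge on 'model' (how='inner') → 7 rows:
       opt  epochs model  lr_x1e4
0  adagrad      16    m4       46
1  adagrad      60    m4       46
2  adagrad      64    m0       72
3     adam      33    m4       46
4     adam      33    m0       72
5  rmsprop      72    m4       46
6  adagrad      79    m0       72
add column epochs_minus_lr_x1e4 = t['epochs'] - t['lr_x1e4']:
       opt  epochs model  lr_x1e4  epochs_minus_lr_x1e4
0  adagrad      16    m4       46                   -30
1  adagrad      60    m4       46                    14
2  adagrad      64    m0       72                    -8
3     adam      33    m4       46                   -13
4     adam      33    m0       72                   -39
5  rmsprop      72    m4       46                    26
6  adagrad      79    m0       72                     7
pivot: rows=opt, cols=model, min(epochs_minus_lr_x1e4):
model    m0  m4
opt            
adagrad  -8 -30
adam    -39 -13
rmsprop   0  26
Taking the value at position 1, column 'm4' gives -13.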